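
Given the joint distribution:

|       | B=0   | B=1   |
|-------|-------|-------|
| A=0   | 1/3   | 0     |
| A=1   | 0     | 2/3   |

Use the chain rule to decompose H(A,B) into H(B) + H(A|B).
By the chain rule: H(A,B) = H(B) + H(A|B)

Marginal P(B) (column sums):
  P(B=0) = 1/3 + 0 = 1/3
  P(B=1) = 0 + 2/3 = 2/3
H(B) = -[(1/3)·log₂(1/3) + (2/3)·log₂(2/3)]
  = 0.5283 + 0.3900
  = 0.9183 bits
H(A|B) = -Σ P(A,B)·log₂ P(A|B), where P(A|B) = P(A,B) / P(B)
  (cells with P(A,B) = 0 contribute 0)
  (A=0,B=0): P(A|B) = (1/3)/(1/3) = 1;  -(1/3)·log₂(1) = 0.0000
  (A=1,B=1): P(A|B) = (2/3)/(2/3) = 1;  -(2/3)·log₂(1) = 0.0000
H(A|B) = 0.0000 + 0.0000
  = 0.0000 bits

H(A,B) = H(B) + H(A|B) = 0.9183 + 0.0000 = 0.9183 bits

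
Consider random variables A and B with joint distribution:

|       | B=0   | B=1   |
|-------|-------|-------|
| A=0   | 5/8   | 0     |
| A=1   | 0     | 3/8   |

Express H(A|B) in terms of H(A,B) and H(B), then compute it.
H(A|B) = H(A,B) - H(B)

Marginal P(B) (column sums):
  P(B=0) = 5/8 + 0 = 5/8
  P(B=1) = 0 + 3/8 = 3/8

H(A,B) = -[(5/8)·log₂(5/8) + (3/8)·log₂(3/8)]
  = 0.4238 + 0.5306
  = 0.9544 bits
H(B) = -[(5/8)·log₂(5/8) + (3/8)·log₂(3/8)]
  = 0.4238 + 0.5306
  = 0.9544 bits

H(A|B) = 0.9544 - 0.9544 = 0.0000 bits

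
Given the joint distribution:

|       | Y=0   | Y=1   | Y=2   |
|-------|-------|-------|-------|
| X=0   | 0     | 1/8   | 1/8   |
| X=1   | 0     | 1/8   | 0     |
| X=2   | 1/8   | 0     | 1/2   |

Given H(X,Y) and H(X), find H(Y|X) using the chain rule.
From the chain rule: H(X,Y) = H(X) + H(Y|X)
Therefore: H(Y|X) = H(X,Y) - H(X)

H(X,Y) = -[(1/8)·log₂(1/8) + (1/8)·log₂(1/8) + (1/8)·log₂(1/8) + (1/8)·log₂(1/8) + (1/2)·log₂(1/2)]
  = 0.3750 + 0.3750 + 0.3750 + 0.3750 + 0.5000
  = 2.0000 bits
Marginal P(X) (row sums):
  P(X=0) = 0 + 1/8 + 1/8 = 1/4
  P(X=1) = 0 + 1/8 + 0 = 1/8
  P(X=2) = 1/8 + 0 + 1/2 = 5/8
H(X) = -[(1/4)·log₂(1/4) + (1/8)·log₂(1/8) + (5/8)·log₂(5/8)]
  = 0.5000 + 0.3750 + 0.4238
  = 1.2988 bits

H(Y|X) = 2.0000 - 1.2988 = 0.7012 bits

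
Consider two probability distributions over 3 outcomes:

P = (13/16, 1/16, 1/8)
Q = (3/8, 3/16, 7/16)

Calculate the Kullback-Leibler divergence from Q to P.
D(P||Q) = Σ P(i) log₂(P(i)/Q(i))
  i=0: (13/16) × log₂((13/16)/(3/8)) = (13/16) × log₂(13/6) = 0.9063
  i=1: (1/16) × log₂((1/16)/(3/16)) = (1/16) × log₂(1/3) = -0.0991
  i=2: (1/8) × log₂((1/8)/(7/16)) = (1/8) × log₂(2/7) = -0.2259
D(P||Q) = 0.9063 - 0.0991 - 0.2259
  = 0.5813 bits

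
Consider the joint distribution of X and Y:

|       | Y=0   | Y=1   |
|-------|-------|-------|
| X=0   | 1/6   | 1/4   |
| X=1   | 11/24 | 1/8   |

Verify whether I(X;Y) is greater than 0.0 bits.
Marginal P(X) (row sums):
  P(X=0) = 1/6 + 1/4 = 5/12
  P(X=1) = 11/24 + 1/8 = 7/12
Marginal P(Y) (column sums):
  P(Y=0) = 1/6 + 11/24 = 5/8
  P(Y=1) = 1/4 + 1/8 = 3/8

H(X) = -[(5/12)·log₂(5/12) + (7/12)·log₂(7/12)]
  = 0.5263 + 0.4536
  = 0.9799 bits
H(Y) = -[(5/8)·log₂(5/8) + (3/8)·log₂(3/8)]
  = 0.4238 + 0.5306
  = 0.9544 bits
H(X,Y) = -[(1/6)·log₂(1/6) + (1/4)·log₂(1/4) + (11/24)·log₂(11/24) + (1/8)·log₂(1/8)]
  = 0.4308 + 0.5000 + 0.5159 + 0.3750
  = 1.8217 bits

I(X;Y) = H(X) + H(Y) - H(X,Y)
  = 0.9799 + 0.9544 - 1.8217
  = 0.1126 bits

Yes. I(X;Y) = 0.1126 bits, which is > 0.0 bits.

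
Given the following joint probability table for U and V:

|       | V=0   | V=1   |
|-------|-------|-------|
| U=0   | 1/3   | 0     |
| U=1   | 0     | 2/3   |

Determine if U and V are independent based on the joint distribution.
Marginal P(U) (row sums):
  P(U=0) = 1/3 + 0 = 1/3
  P(U=1) = 0 + 2/3 = 2/3
Marginal P(V) (column sums):
  P(V=0) = 1/3 + 0 = 1/3
  P(V=1) = 0 + 2/3 = 2/3

U and V are independent iff P(U=i,V=j) = P(U=i)·P(V=j) for every cell.
  P(U=0)·P(V=0) = 1/3 × 1/3 = 1/9, but P(U=0,V=0) = 1/3 ✗

No, U and V are not independent. Quantitatively, I(U;V) > 0:

H(U) = -[(1/3)·log₂(1/3) + (2/3)·log₂(2/3)]
  = 0.5283 + 0.3900
  = 0.9183 bits
H(V) = -[(1/3)·log₂(1/3) + (2/3)·log₂(2/3)]
  = 0.5283 + 0.3900
  = 0.9183 bits
H(U,V) = -[(1/3)·log₂(1/3) + (2/3)·log₂(2/3)]
  = 0.5283 + 0.3900
  = 0.9183 bits
I(U;V) = H(U) + H(V) - H(U,V) = 0.9183 + 0.9183 - 0.9183 = 0.9183 bits > 0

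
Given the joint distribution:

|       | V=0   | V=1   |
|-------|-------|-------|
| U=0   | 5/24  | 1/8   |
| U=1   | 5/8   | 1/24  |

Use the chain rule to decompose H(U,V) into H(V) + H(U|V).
By the chain rule: H(U,V) = H(V) + H(U|V)

Marginal P(V) (column sums):
  P(V=0) = 5/24 + 5/8 = 5/6
  P(V=1) = 1/8 + 1/24 = 1/6
H(V) = -[(5/6)·log₂(5/6) + (1/6)·log₂(1/6)]
  = 0.2192 + 0.4308
  = 0.6500 bits
H(U|V) = -Σ P(U,V)·log₂ P(U|V), where P(U|V) = P(U,V) / P(V)
  (U=0,V=0): P(U|V) = (5/24)/(5/6) = 1/4;  -(5/24)·log₂(1/4) = 0.4167
  (U=0,V=1): P(U|V) = (1/8)/(1/6) = 3/4;  -(1/8)·log₂(3/4) = 0.0519
  (U=1,V=0): P(U|V) = (5/8)/(5/6) = 3/4;  -(5/8)·log₂(3/4) = 0.2594
  (U=1,V=1): P(U|V) = (1/24)/(1/6) = 1/4;  -(1/24)·log₂(1/4) = 0.0833
H(U|V) = 0.4167 + 0.0519 + 0.2594 + 0.0833
  = 0.8113 bits

H(U,V) = H(V) + H(U|V) = 0.6500 + 0.8113 = 1.4613 bits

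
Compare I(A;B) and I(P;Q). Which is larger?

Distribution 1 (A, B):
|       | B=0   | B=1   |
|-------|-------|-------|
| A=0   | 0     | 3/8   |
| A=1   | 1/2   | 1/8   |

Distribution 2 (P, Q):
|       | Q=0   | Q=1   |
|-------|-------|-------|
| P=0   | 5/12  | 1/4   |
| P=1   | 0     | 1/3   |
Distribution 1 (A, B):
Marginal P(A) (row sums):
  P(A=0) = 0 + 3/8 = 3/8
  P(A=1) = 1/2 + 1/8 = 5/8
Marginal P(B) (column sums):
  P(B=0) = 0 + 1/2 = 1/2
  P(B=1) = 3/8 + 1/8 = 1/2

H(A) = -[(3/8)·log₂(3/8) + (5/8)·log₂(5/8)]
  = 0.5306 + 0.4238
  = 0.9544 bits
H(B) = -[(1/2)·log₂(1/2) + (1/2)·log₂(1/2)]
  = 0.5000 + 0.5000
  = 1.0000 bits
H(A,B) = -[(3/8)·log₂(3/8) + (1/2)·log₂(1/2) + (1/8)·log₂(1/8)]
  = 0.5306 + 0.5000 + 0.3750
  = 1.4056 bits

I(A;B) = H(A) + H(B) - H(A,B)
  = 0.9544 + 1.0000 - 1.4056
  = 0.5488 bits

Distribution 2 (P, Q):
Marginal P(P) (row sums):
  P(P=0) = 5/12 + 1/4 = 2/3
  P(P=1) = 0 + 1/3 = 1/3
Marginal P(Q) (column sums):
  P(Q=0) = 5/12 + 0 = 5/12
  P(Q=1) = 1/4 + 1/3 = 7/12

H(P) = -[(2/3)·log₂(2/3) + (1/3)·log₂(1/3)]
  = 0.3900 + 0.5283
  = 0.9183 bits
H(Q) = -[(5/12)·log₂(5/12) + (7/12)·log₂(7/12)]
  = 0.5263 + 0.4536
  = 0.9799 bits
H(P,Q) = -[(5/12)·log₂(5/12) + (1/4)·log₂(1/4) + (1/3)·log₂(1/3)]
  = 0.5263 + 0.5000 + 0.5283
  = 1.5546 bits

I(P;Q) = H(P) + H(Q) - H(P,Q)
  = 0.9183 + 0.9799 - 1.5546
  = 0.3436 bits

I(A;B) = 0.5488 bits > I(P;Q) = 0.3436 bits, so (A, B) has the higher mutual information (stronger dependence).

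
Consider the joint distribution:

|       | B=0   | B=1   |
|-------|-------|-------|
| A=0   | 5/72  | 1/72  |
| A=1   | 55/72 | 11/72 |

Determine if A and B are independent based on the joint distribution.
Marginal P(A) (row sums):
  P(A=0) = 5/72 + 1/72 = 1/12
  P(A=1) = 55/72 + 11/72 = 11/12
Marginal P(B) (column sums):
  P(B=0) = 5/72 + 55/72 = 5/6
  P(B=1) = 1/72 + 11/72 = 1/6

A and B are independent iff P(A=i,B=j) = P(A=i)·P(B=j) for every cell.
  P(A=0)·P(B=0) = 1/12 × 5/6 = 5/72 = P(A=0,B=0) ✓
  P(A=0)·P(B=1) = 1/12 × 1/6 = 1/72 = P(A=0,B=1) ✓
  P(A=1)·P(B=0) = 11/12 × 5/6 = 55/72 = P(A=1,B=0) ✓
  P(A=1)·P(B=1) = 11/12 × 1/6 = 11/72 = P(A=1,B=1) ✓

Yes, A and B are independent: every cell factors, so I(A;B) = 0 bits.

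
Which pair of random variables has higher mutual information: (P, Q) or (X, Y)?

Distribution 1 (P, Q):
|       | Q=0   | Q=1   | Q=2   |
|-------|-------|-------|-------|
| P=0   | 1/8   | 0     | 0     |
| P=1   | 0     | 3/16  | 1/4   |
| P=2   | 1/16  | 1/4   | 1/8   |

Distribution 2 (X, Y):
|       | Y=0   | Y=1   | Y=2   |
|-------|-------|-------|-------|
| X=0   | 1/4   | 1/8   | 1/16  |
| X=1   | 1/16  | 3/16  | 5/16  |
Distribution 1 (P, Q):
Marginal P(P) (row sums):
  P(P=0) = 1/8 + 0 + 0 = 1/8
  P(P=1) = 0 + 3/16 + 1/4 = 7/16
  P(P=2) = 1/16 + 1/4 + 1/8 = 7/16
Marginal P(Q) (column sums):
  P(Q=0) = 1/8 + 0 + 1/16 = 3/16
  P(Q=1) = 0 + 3/16 + 1/4 = 7/16
  P(Q=2) = 0 + 1/4 + 1/8 = 3/8

H(P) = -[(1/8)·log₂(1/8) + (7/16)·log₂(7/16) + (7/16)·log₂(7/16)]
  = 0.3750 + 0.5218 + 0.5218
  = 1.4186 bits
H(Q) = -[(3/16)·log₂(3/16) + (7/16)·log₂(7/16) + (3/8)·log₂(3/8)]
  = 0.4528 + 0.5218 + 0.5306
  = 1.5052 bits
H(P,Q) = -[(1/8)·log₂(1/8) + (3/16)·log₂(3/16) + (1/4)·log₂(1/4) + (1/16)·log₂(1/16) + (1/4)·log₂(1/4) + (1/8)·log₂(1/8)]
  = 0.3750 + 0.4528 + 0.5000 + 0.2500 + 0.5000 + 0.3750
  = 2.4528 bits

I(P;Q) = H(P) + H(Q) - H(P,Q)
  = 1.4186 + 1.5052 - 2.4528
  = 0.4710 bits

Distribution 2 (X, Y):
Marginal P(X) (row sums):
  P(X=0) = 1/4 + 1/8 + 1/16 = 7/16
  P(X=1) = 1/16 + 3/16 + 5/16 = 9/16
Marginal P(Y) (column sums):
  P(Y=0) = 1/4 + 1/16 = 5/16
  P(Y=1) = 1/8 + 3/16 = 5/16
  P(Y=2) = 1/16 + 5/16 = 3/8

H(X) = -[(7/16)·log₂(7/16) + (9/16)·log₂(9/16)]
  = 0.5218 + 0.4669
  = 0.9887 bits
H(Y) = -[(5/16)·log₂(5/16) + (5/16)·log₂(5/16) + (3/8)·log₂(3/8)]
  = 0.5244 + 0.5244 + 0.5306
  = 1.5794 bits
H(X,Y) = -[(1/4)·log₂(1/4) + (1/8)·log₂(1/8) + (1/16)·log₂(1/16) + (1/16)·log₂(1/16) + (3/16)·log₂(3/16) + (5/16)·log₂(5/16)]
  = 0.5000 + 0.3750 + 0.2500 + 0.2500 + 0.4528 + 0.5244
  = 2.3522 bits

I(X;Y) = H(X) + H(Y) - H(X,Y)
  = 0.9887 + 1.5794 - 2.3522
  = 0.2159 bits

I(P;Q) = 0.4710 bits > I(X;Y) = 0.2159 bits, so (P, Q) has the higher mutual information (stronger dependence).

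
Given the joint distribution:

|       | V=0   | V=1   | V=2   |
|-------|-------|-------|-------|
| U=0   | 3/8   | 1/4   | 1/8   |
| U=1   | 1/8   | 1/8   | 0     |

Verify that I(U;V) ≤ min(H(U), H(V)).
Marginal P(U) (row sums):
  P(U=0) = 3/8 + 1/4 + 1/8 = 3/4
  P(U=1) = 1/8 + 1/8 + 0 = 1/4
Marginal P(V) (column sums):
  P(V=0) = 3/8 + 1/8 = 1/2
  P(V=1) = 1/4 + 1/8 = 3/8
  P(V=2) = 1/8 + 0 = 1/8

H(U) = -[(3/4)·log₂(3/4) + (1/4)·log₂(1/4)]
  = 0.3113 + 0.5000
  = 0.8113 bits
H(V) = -[(1/2)·log₂(1/2) + (3/8)·log₂(3/8) + (1/8)·log₂(1/8)]
  = 0.5000 + 0.5306 + 0.3750
  = 1.4056 bits
H(U,V) = -[(3/8)·log₂(3/8) + (1/4)·log₂(1/4) + (1/8)·log₂(1/8) + (1/8)·log₂(1/8) + (1/8)·log₂(1/8)]
  = 0.5306 + 0.5000 + 0.3750 + 0.3750 + 0.3750
  = 2.1556 bits

I(U;V) = H(U) + H(V) - H(U,V)
  = 0.8113 + 1.4056 - 2.1556
  = 0.0613 bits

min(H(U), H(V)) = min(0.8113, 1.4056) = 0.8113 bits
Since 0.0613 ≤ 0.8113, the bound is satisfied ✓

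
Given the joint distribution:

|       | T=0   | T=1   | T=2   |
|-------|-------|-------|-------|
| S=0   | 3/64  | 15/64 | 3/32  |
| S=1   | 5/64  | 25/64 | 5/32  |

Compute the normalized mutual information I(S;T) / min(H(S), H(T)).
Marginal P(S) (row sums):
  P(S=0) = 3/64 + 15/64 + 3/32 = 3/8
  P(S=1) = 5/64 + 25/64 + 5/32 = 5/8
Marginal P(T) (column sums):
  P(T=0) = 3/64 + 5/64 = 1/8
  P(T=1) = 15/64 + 25/64 = 5/8
  P(T=2) = 3/32 + 5/32 = 1/4

H(S) = -[(3/8)·log₂(3/8) + (5/8)·log₂(5/8)]
  = 0.5306 + 0.4238
  = 0.9544 bits
H(T) = -[(1/8)·log₂(1/8) + (5/8)·log₂(5/8) + (1/4)·log₂(1/4)]
  = 0.3750 + 0.4238 + 0.5000
  = 1.2988 bits
H(S,T) = -[(3/64)·log₂(3/64) + (15/64)·log₂(15/64) + (3/32)·log₂(3/32) + (5/64)·log₂(5/64) + (25/64)·log₂(25/64) + (5/32)·log₂(5/32)]
  = 0.2070 + 0.4906 + 0.3202 + 0.2873 + 0.5297 + 0.4184
  = 2.2532 bits

I(S;T) = H(S) + H(T) - H(S,T)
  = 0.9544 + 1.2988 - 2.2532
  = 0.0000 bits

min(H(S), H(T)) = min(0.9544, 1.2988) = 0.9544 bits
Normalized MI = 0.0000 / 0.9544 = 0.0000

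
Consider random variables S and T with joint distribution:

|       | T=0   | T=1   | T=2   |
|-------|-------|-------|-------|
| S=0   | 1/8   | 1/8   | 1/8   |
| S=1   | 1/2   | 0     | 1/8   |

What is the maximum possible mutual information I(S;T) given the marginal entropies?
The upper bound on mutual information is I(S;T) ≤ min(H(S), H(T)).

Marginal P(S) (row sums):
  P(S=0) = 1/8 + 1/8 + 1/8 = 3/8
  P(S=1) = 1/2 + 0 + 1/8 = 5/8
Marginal P(T) (column sums):
  P(T=0) = 1/8 + 1/2 = 5/8
  P(T=1) = 1/8 + 0 = 1/8
  P(T=2) = 1/8 + 1/8 = 1/4

H(S) = -[(3/8)·log₂(3/8) + (5/8)·log₂(5/8)]
  = 0.5306 + 0.4238
  = 0.9544 bits
H(T) = -[(5/8)·log₂(5/8) + (1/8)·log₂(1/8) + (1/4)·log₂(1/4)]
  = 0.4238 + 0.3750 + 0.5000
  = 1.2988 bits

Maximum possible I(S;T) = min(0.9544, 1.2988) = 0.9544 bits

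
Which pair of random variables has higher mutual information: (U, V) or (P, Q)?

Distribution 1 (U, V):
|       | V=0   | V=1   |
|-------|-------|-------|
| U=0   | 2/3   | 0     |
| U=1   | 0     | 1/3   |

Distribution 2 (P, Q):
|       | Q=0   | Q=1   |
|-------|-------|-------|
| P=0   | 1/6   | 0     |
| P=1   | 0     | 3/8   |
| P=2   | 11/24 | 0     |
Distribution 1 (U, V):
Marginal P(U) (row sums):
  P(U=0) = 2/3 + 0 = 2/3
  P(U=1) = 0 + 1/3 = 1/3
Marginal P(V) (column sums):
  P(V=0) = 2/3 + 0 = 2/3
  P(V=1) = 0 + 1/3 = 1/3

H(U) = -[(2/3)·log₂(2/3) + (1/3)·log₂(1/3)]
  = 0.3900 + 0.5283
  = 0.9183 bits
H(V) = -[(2/3)·log₂(2/3) + (1/3)·log₂(1/3)]
  = 0.3900 + 0.5283
  = 0.9183 bits
H(U,V) = -[(2/3)·log₂(2/3) + (1/3)·log₂(1/3)]
  = 0.3900 + 0.5283
  = 0.9183 bits

I(U;V) = H(U) + H(V) - H(U,V)
  = 0.9183 + 0.9183 - 0.9183
  = 0.9183 bits

Distribution 2 (P, Q):
Marginal P(P) (row sums):
  P(P=0) = 1/6 + 0 = 1/6
  P(P=1) = 0 + 3/8 = 3/8
  P(P=2) = 11/24 + 0 = 11/24
Marginal P(Q) (column sums):
  P(Q=0) = 1/6 + 0 + 11/24 = 5/8
  P(Q=1) = 0 + 3/8 + 0 = 3/8

H(P) = -[(1/6)·log₂(1/6) + (3/8)·log₂(3/8) + (11/24)·log₂(11/24)]
  = 0.4308 + 0.5306 + 0.5159
  = 1.4773 bits
H(Q) = -[(5/8)·log₂(5/8) + (3/8)·log₂(3/8)]
  = 0.4238 + 0.5306
  = 0.9544 bits
H(P,Q) = -[(1/6)·log₂(1/6) + (3/8)·log₂(3/8) + (11/24)·log₂(11/24)]
  = 0.4308 + 0.5306 + 0.5159
  = 1.4773 bits

I(P;Q) = H(P) + H(Q) - H(P,Q)
  = 1.4773 + 0.9544 - 1.4773
  = 0.9544 bits

I(P;Q) = 0.9544 bits > I(U;V) = 0.9183 bits, so (P, Q) has the higher mutual information (stronger dependence).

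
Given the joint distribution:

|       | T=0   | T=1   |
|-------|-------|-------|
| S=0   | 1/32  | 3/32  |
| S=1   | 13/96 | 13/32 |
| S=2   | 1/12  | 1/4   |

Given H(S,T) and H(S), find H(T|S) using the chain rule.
From the chain rule: H(S,T) = H(S) + H(T|S)
Therefore: H(T|S) = H(S,T) - H(S)

H(S,T) = -[(1/32)·log₂(1/32) + (3/32)·log₂(3/32) + (13/96)·log₂(13/96) + (13/32)·log₂(13/32) + (1/12)·log₂(1/12) + (1/4)·log₂(1/4)]
  = 0.1563 + 0.3202 + 0.3906 + 0.5279 + 0.2987 + 0.5000
  = 2.1937 bits
Marginal P(S) (row sums):
  P(S=0) = 1/32 + 3/32 = 1/8
  P(S=1) = 13/96 + 13/32 = 13/24
  P(S=2) = 1/12 + 1/4 = 1/3
H(S) = -[(1/8)·log₂(1/8) + (13/24)·log₂(13/24) + (1/3)·log₂(1/3)]
  = 0.3750 + 0.4791 + 0.5283
  = 1.3824 bits

H(T|S) = 2.1937 - 1.3824 = 0.8113 bits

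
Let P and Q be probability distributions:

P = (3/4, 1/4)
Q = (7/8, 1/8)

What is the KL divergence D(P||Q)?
D(P||Q) = Σ P(i) log₂(P(i)/Q(i))
  i=0: (3/4) × log₂((3/4)/(7/8)) = (3/4) × log₂(6/7) = -0.1668
  i=1: (1/4) × log₂((1/4)/(1/8)) = (1/4) × log₂(2) = 0.2500
D(P||Q) = -0.1668 + 0.2500
  = 0.0832 bits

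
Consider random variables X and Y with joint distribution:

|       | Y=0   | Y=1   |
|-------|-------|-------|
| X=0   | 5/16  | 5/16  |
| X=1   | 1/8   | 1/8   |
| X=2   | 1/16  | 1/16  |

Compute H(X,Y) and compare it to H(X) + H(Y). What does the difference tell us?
Marginal P(X) (row sums):
  P(X=0) = 5/16 + 5/16 = 5/8
  P(X=1) = 1/8 + 1/8 = 1/4
  P(X=2) = 1/16 + 1/16 = 1/8
Marginal P(Y) (column sums):
  P(Y=0) = 5/16 + 1/8 + 1/16 = 1/2
  P(Y=1) = 5/16 + 1/8 + 1/16 = 1/2

H(X,Y) = -[(5/16)·log₂(5/16) + (5/16)·log₂(5/16) + (1/8)·log₂(1/8) + (1/8)·log₂(1/8) + (1/16)·log₂(1/16) + (1/16)·log₂(1/16)]
  = 0.5244 + 0.5244 + 0.3750 + 0.3750 + 0.2500 + 0.2500
  = 2.2988 bits
H(X) = -[(5/8)·log₂(5/8) + (1/4)·log₂(1/4) + (1/8)·log₂(1/8)]
  = 0.4238 + 0.5000 + 0.3750
  = 1.2988 bits
H(Y) = -[(1/2)·log₂(1/2) + (1/2)·log₂(1/2)]
  = 0.5000 + 0.5000
  = 1.0000 bits

H(X) + H(Y) = 1.2988 + 1.0000 = 2.2988 bits
Difference: H(X) + H(Y) - H(X,Y) = 2.2988 - 2.2988 = 0.0000 bits = I(X;Y)

The difference is the mutual information; it is 0 here, so X and Y are independent (the joint entropy equals the sum of the marginal entropies).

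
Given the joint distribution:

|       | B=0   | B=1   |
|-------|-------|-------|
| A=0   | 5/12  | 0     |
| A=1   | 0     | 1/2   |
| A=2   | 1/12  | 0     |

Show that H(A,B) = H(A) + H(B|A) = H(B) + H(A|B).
Marginal P(A) (row sums):
  P(A=0) = 5/12 + 0 = 5/12
  P(A=1) = 0 + 1/2 = 1/2
  P(A=2) = 1/12 + 0 = 1/12
Marginal P(B) (column sums):
  P(B=0) = 5/12 + 0 + 1/12 = 1/2
  P(B=1) = 0 + 1/2 + 0 = 1/2

Decomposition 1: H(A) + H(B|A)
H(A) = -[(5/12)·log₂(5/12) + (1/2)·log₂(1/2) + (1/12)·log₂(1/12)]
  = 0.5263 + 0.5000 + 0.2987
  = 1.3250 bits
H(B|A) = -Σ P(A,B)·log₂ P(B|A), where P(B|A) = P(A,B) / P(A)
  (cells with P(A,B) = 0 contribute 0)
  (A=0,B=0): P(B|A) = (5/12)/(5/12) = 1;  -(5/12)·log₂(1) = 0.0000
  (A=1,B=1): P(B|A) = (1/2)/(1/2) = 1;  -(1/2)·log₂(1) = 0.0000
  (A=2,B=0): P(B|A) = (1/12)/(1/12) = 1;  -(1/12)·log₂(1) = 0.0000
H(B|A) = 0.0000 + 0.0000 + 0.0000
  = 0.0000 bits
H(A) + H(B|A) = 1.3250 + 0.0000 = 1.3250 bits

Decomposition 2: H(B) + H(A|B)
H(B) = -[(1/2)·log₂(1/2) + (1/2)·log₂(1/2)]
  = 0.5000 + 0.5000
  = 1.0000 bits
H(A|B) = -Σ P(A,B)·log₂ P(A|B), where P(A|B) = P(A,B) / P(B)
  (cells with P(A,B) = 0 contribute 0)
  (A=0,B=0): P(A|B) = (5/12)/(1/2) = 5/6;  -(5/12)·log₂(5/6) = 0.1096
  (A=1,B=1): P(A|B) = (1/2)/(1/2) = 1;  -(1/2)·log₂(1) = 0.0000
  (A=2,B=0): P(A|B) = (1/12)/(1/2) = 1/6;  -(1/12)·log₂(1/6) = 0.2154
H(A|B) = 0.1096 + 0.0000 + 0.2154
  = 0.3250 bits
H(B) + H(A|B) = 1.0000 + 0.3250 = 1.3250 bits

Direct computation of the joint entropy:
H(A,B) = -[(5/12)·log₂(5/12) + (1/2)·log₂(1/2) + (1/12)·log₂(1/12)]
  = 0.5263 + 0.5000 + 0.2987
  = 1.3250 bits

All three agree: H(A,B) = 1.3250 bits ✓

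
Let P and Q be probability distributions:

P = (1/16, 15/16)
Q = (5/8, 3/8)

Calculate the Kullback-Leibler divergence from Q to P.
D(P||Q) = Σ P(i) log₂(P(i)/Q(i))
  i=0: (1/16) × log₂((1/16)/(5/8)) = (1/16) × log₂(1/10) = -0.2076
  i=1: (15/16) × log₂((15/16)/(3/8)) = (15/16) × log₂(5/2) = 1.2393
D(P||Q) = -0.2076 + 1.2393
  = 1.0317 bits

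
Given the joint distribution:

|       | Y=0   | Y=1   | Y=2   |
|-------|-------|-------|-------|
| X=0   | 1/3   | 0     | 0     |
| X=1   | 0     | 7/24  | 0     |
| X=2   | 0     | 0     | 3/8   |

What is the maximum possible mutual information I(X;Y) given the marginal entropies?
The upper bound on mutual information is I(X;Y) ≤ min(H(X), H(Y)).

Marginal P(X) (row sums):
  P(X=0) = 1/3 + 0 + 0 = 1/3
  P(X=1) = 0 + 7/24 + 0 = 7/24
  P(X=2) = 0 + 0 + 3/8 = 3/8
Marginal P(Y) (column sums):
  P(Y=0) = 1/3 + 0 + 0 = 1/3
  P(Y=1) = 0 + 7/24 + 0 = 7/24
  P(Y=2) = 0 + 0 + 3/8 = 3/8

H(X) = -[(1/3)·log₂(1/3) + (7/24)·log₂(7/24) + (3/8)·log₂(3/8)]
  = 0.5283 + 0.5185 + 0.5306
  = 1.5774 bits
H(Y) = -[(1/3)·log₂(1/3) + (7/24)·log₂(7/24) + (3/8)·log₂(3/8)]
  = 0.5283 + 0.5185 + 0.5306
  = 1.5774 bits

Maximum possible I(X;Y) = min(1.5774, 1.5774) = 1.5774 bits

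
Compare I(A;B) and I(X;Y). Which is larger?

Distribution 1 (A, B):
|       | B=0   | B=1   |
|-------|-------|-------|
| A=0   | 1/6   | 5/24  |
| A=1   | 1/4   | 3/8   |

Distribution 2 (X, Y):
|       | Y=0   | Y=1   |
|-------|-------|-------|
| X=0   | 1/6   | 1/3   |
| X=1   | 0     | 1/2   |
Distribution 1 (A, B):
Marginal P(A) (row sums):
  P(A=0) = 1/6 + 5/24 = 3/8
  P(A=1) = 1/4 + 3/8 = 5/8
Marginal P(B) (column sums):
  P(B=0) = 1/6 + 1/4 = 5/12
  P(B=1) = 5/24 + 3/8 = 7/12

H(A) = -[(3/8)·log₂(3/8) + (5/8)·log₂(5/8)]
  = 0.5306 + 0.4238
  = 0.9544 bits
H(B) = -[(5/12)·log₂(5/12) + (7/12)·log₂(7/12)]
  = 0.5263 + 0.4536
  = 0.9799 bits
H(A,B) = -[(1/6)·log₂(1/6) + (5/24)·log₂(5/24) + (1/4)·log₂(1/4) + (3/8)·log₂(3/8)]
  = 0.4308 + 0.4715 + 0.5000 + 0.5306
  = 1.9329 bits

I(A;B) = H(A) + H(B) - H(A,B)
  = 0.9544 + 0.9799 - 1.9329
  = 0.0014 bits

Distribution 2 (X, Y):
Marginal P(X) (row sums):
  P(X=0) = 1/6 + 1/3 = 1/2
  P(X=1) = 0 + 1/2 = 1/2
Marginal P(Y) (column sums):
  P(Y=0) = 1/6 + 0 = 1/6
  P(Y=1) = 1/3 + 1/2 = 5/6

H(X) = -[(1/2)·log₂(1/2) + (1/2)·log₂(1/2)]
  = 0.5000 + 0.5000
  = 1.0000 bits
H(Y) = -[(1/6)·log₂(1/6) + (5/6)·log₂(5/6)]
  = 0.4308 + 0.2192
  = 0.6500 bits
H(X,Y) = -[(1/6)·log₂(1/6) + (1/3)·log₂(1/3) + (1/2)·log₂(1/2)]
  = 0.4308 + 0.5283 + 0.5000
  = 1.4591 bits

I(X;Y) = H(X) + H(Y) - H(X,Y)
  = 1.0000 + 0.6500 - 1.4591
  = 0.1909 bits

I(X;Y) = 0.1909 bits > I(A;B) = 0.0014 bits, so (X, Y) has the higher mutual information (stronger dependence).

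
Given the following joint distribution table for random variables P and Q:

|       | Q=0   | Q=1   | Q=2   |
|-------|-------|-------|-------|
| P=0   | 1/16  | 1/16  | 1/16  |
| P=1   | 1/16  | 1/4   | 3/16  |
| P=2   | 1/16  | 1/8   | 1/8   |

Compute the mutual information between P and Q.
Marginal P(P) (row sums):
  P(P=0) = 1/16 + 1/16 + 1/16 = 3/16
  P(P=1) = 1/16 + 1/4 + 3/16 = 1/2
  P(P=2) = 1/16 + 1/8 + 1/8 = 5/16
Marginal P(Q) (column sums):
  P(Q=0) = 1/16 + 1/16 + 1/16 = 3/16
  P(Q=1) = 1/16 + 1/4 + 1/8 = 7/16
  P(Q=2) = 1/16 + 3/16 + 1/8 = 3/8

H(P) = -[(3/16)·log₂(3/16) + (1/2)·log₂(1/2) + (5/16)·log₂(5/16)]
  = 0.4528 + 0.5000 + 0.5244
  = 1.4772 bits
H(Q) = -[(3/16)·log₂(3/16) + (7/16)·log₂(7/16) + (3/8)·log₂(3/8)]
  = 0.4528 + 0.5218 + 0.5306
  = 1.5052 bits
H(P,Q) = -[(1/16)·log₂(1/16) + (1/16)·log₂(1/16) + (1/16)·log₂(1/16) + (1/16)·log₂(1/16) + (1/4)·log₂(1/4) + (3/16)·log₂(3/16) + (1/16)·log₂(1/16) + (1/8)·log₂(1/8) + (1/8)·log₂(1/8)]
  = 0.2500 + 0.2500 + 0.2500 + 0.2500 + 0.5000 + 0.4528 + 0.2500 + 0.3750 + 0.3750
  = 2.9528 bits

I(P;Q) = H(P) + H(Q) - H(P,Q)
  = 1.4772 + 1.5052 - 2.9528
  = 0.0296 bits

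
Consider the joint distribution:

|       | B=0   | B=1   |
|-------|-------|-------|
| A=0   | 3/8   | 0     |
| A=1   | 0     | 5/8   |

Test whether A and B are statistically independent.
Marginal P(A) (row sums):
  P(A=0) = 3/8 + 0 = 3/8
  P(A=1) = 0 + 5/8 = 5/8
Marginal P(B) (column sums):
  P(B=0) = 3/8 + 0 = 3/8
  P(B=1) = 0 + 5/8 = 5/8

A and B are independent iff P(A=i,B=j) = P(A=i)·P(B=j) for every cell.
  P(A=0)·P(B=0) = 3/8 × 3/8 = 9/64, but P(A=0,B=0) = 3/8 ✗

No, A and B are not independent. Quantitatively, I(A;B) > 0:

H(A) = -[(3/8)·log₂(3/8) + (5/8)·log₂(5/8)]
  = 0.5306 + 0.4238
  = 0.9544 bits
H(B) = -[(3/8)·log₂(3/8) + (5/8)·log₂(5/8)]
  = 0.5306 + 0.4238
  = 0.9544 bits
H(A,B) = -[(3/8)·log₂(3/8) + (5/8)·log₂(5/8)]
  = 0.5306 + 0.4238
  = 0.9544 bits
I(A;B) = H(A) + H(B) - H(A,B) = 0.9544 + 0.9544 - 0.9544 = 0.9544 bits > 0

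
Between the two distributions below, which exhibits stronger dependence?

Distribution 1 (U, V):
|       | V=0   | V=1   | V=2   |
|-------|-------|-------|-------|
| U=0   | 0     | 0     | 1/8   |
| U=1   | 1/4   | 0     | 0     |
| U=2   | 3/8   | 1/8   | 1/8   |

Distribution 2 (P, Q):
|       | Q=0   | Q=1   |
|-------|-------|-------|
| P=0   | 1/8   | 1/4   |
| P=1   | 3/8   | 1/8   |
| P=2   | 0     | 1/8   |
Distribution 1 (U, V):
Marginal P(U) (row sums):
  P(U=0) = 0 + 0 + 1/8 = 1/8
  P(U=1) = 1/4 + 0 + 0 = 1/4
  P(U=2) = 3/8 + 1/8 + 1/8 = 5/8
Marginal P(V) (column sums):
  P(V=0) = 0 + 1/4 + 3/8 = 5/8
  P(V=1) = 0 + 0 + 1/8 = 1/8
  P(V=2) = 1/8 + 0 + 1/8 = 1/4

H(U) = -[(1/8)·log₂(1/8) + (1/4)·log₂(1/4) + (5/8)·log₂(5/8)]
  = 0.3750 + 0.5000 + 0.4238
  = 1.2988 bits
H(V) = -[(5/8)·log₂(5/8) + (1/8)·log₂(1/8) + (1/4)·log₂(1/4)]
  = 0.4238 + 0.3750 + 0.5000
  = 1.2988 bits
H(U,V) = -[(1/8)·log₂(1/8) + (1/4)·log₂(1/4) + (3/8)·log₂(3/8) + (1/8)·log₂(1/8) + (1/8)·log₂(1/8)]
  = 0.3750 + 0.5000 + 0.5306 + 0.3750 + 0.3750
  = 2.1556 bits

I(U;V) = H(U) + H(V) - H(U,V)
  = 1.2988 + 1.2988 - 2.1556
  = 0.4420 bits

Distribution 2 (P, Q):
Marginal P(P) (row sums):
  P(P=0) = 1/8 + 1/4 = 3/8
  P(P=1) = 3/8 + 1/8 = 1/2
  P(P=2) = 0 + 1/8 = 1/8
Marginal P(Q) (column sums):
  P(Q=0) = 1/8 + 3/8 + 0 = 1/2
  P(Q=1) = 1/4 + 1/8 + 1/8 = 1/2

H(P) = -[(3/8)·log₂(3/8) + (1/2)·log₂(1/2) + (1/8)·log₂(1/8)]
  = 0.5306 + 0.5000 + 0.3750
  = 1.4056 bits
H(Q) = -[(1/2)·log₂(1/2) + (1/2)·log₂(1/2)]
  = 0.5000 + 0.5000
  = 1.0000 bits
H(P,Q) = -[(1/8)·log₂(1/8) + (1/4)·log₂(1/4) + (3/8)·log₂(3/8) + (1/8)·log₂(1/8) + (1/8)·log₂(1/8)]
  = 0.3750 + 0.5000 + 0.5306 + 0.3750 + 0.3750
  = 2.1556 bits

I(P;Q) = H(P) + H(Q) - H(P,Q)
  = 1.4056 + 1.0000 - 2.1556
  = 0.2500 bits

I(U;V) = 0.4420 bits > I(P;Q) = 0.2500 bits, so (U, V) has the higher mutual information (stronger dependence).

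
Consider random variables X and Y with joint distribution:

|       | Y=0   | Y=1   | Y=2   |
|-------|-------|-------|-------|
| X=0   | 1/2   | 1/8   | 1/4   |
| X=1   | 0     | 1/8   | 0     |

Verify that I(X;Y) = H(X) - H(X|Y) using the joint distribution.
Left side, from I(X;Y) = H(X) + H(Y) - H(X,Y):
Marginal P(X) (row sums):
  P(X=0) = 1/2 + 1/8 + 1/4 = 7/8
  P(X=1) = 0 + 1/8 + 0 = 1/8
Marginal P(Y) (column sums):
  P(Y=0) = 1/2 + 0 = 1/2
  P(Y=1) = 1/8 + 1/8 = 1/4
  P(Y=2) = 1/4 + 0 = 1/4

H(X) = -[(7/8)·log₂(7/8) + (1/8)·log₂(1/8)]
  = 0.1686 + 0.3750
  = 0.5436 bits
H(Y) = -[(1/2)·log₂(1/2) + (1/4)·log₂(1/4) + (1/4)·log₂(1/4)]
  = 0.5000 + 0.5000 + 0.5000
  = 1.5000 bits
H(X,Y) = -[(1/2)·log₂(1/2) + (1/8)·log₂(1/8) + (1/4)·log₂(1/4) + (1/8)·log₂(1/8)]
  = 0.5000 + 0.3750 + 0.5000 + 0.3750
  = 1.7500 bits

I(X;Y) = H(X) + H(Y) - H(X,Y)
  = 0.5436 + 1.5000 - 1.7500
  = 0.2936 bits

Right side, with H(X|Y) computed directly from the conditional probabilities:
H(X|Y) = -Σ P(X,Y)·log₂ P(X|Y), where P(X|Y) = P(X,Y) / P(Y)
  (cells with P(X,Y) = 0 contribute 0)
  (X=0,Y=0): P(X|Y) = (1/2)/(1/2) = 1;  -(1/2)·log₂(1) = 0.0000
  (X=0,Y=1): P(X|Y) = (1/8)/(1/4) = 1/2;  -(1/8)·log₂(1/2) = 0.1250
  (X=0,Y=2): P(X|Y) = (1/4)/(1/4) = 1;  -(1/4)·log₂(1) = 0.0000
  (X=1,Y=1): P(X|Y) = (1/8)/(1/4) = 1/2;  -(1/8)·log₂(1/2) = 0.1250
H(X|Y) = 0.0000 + 0.1250 + 0.0000 + 0.1250
  = 0.2500 bits
H(X) - H(X|Y) = 0.5436 - 0.2500 = 0.2936 bits

Both sides equal 0.2936 bits, so I(X;Y) = H(X) - H(X|Y) ✓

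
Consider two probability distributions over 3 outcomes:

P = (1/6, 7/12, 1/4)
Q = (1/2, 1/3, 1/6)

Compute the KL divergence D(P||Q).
D(P||Q) = Σ P(i) log₂(P(i)/Q(i))
  i=0: (1/6) × log₂((1/6)/(1/2)) = (1/6) × log₂(1/3) = -0.2642
  i=1: (7/12) × log₂((7/12)/(1/3)) = (7/12) × log₂(7/4) = 0.4710
  i=2: (1/4) × log₂((1/4)/(1/6)) = (1/4) × log₂(3/2) = 0.1462
D(P||Q) = -0.2642 + 0.4710 + 0.1462
  = 0.3530 bits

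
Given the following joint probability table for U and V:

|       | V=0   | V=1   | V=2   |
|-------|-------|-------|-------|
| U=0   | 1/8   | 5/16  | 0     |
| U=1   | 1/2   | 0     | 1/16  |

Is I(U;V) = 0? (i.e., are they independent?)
Marginal P(U) (row sums):
  P(U=0) = 1/8 + 5/16 + 0 = 7/16
  P(U=1) = 1/2 + 0 + 1/16 = 9/16
Marginal P(V) (column sums):
  P(V=0) = 1/8 + 1/2 = 5/8
  P(V=1) = 5/16 + 0 = 5/16
  P(V=2) = 0 + 1/16 = 1/16

U and V are independent iff P(U=i,V=j) = P(U=i)·P(V=j) for every cell.
  P(U=0)·P(V=0) = 7/16 × 5/8 = 35/128, but P(U=0,V=0) = 1/8 ✗

No, U and V are not independent. Quantitatively, I(U;V) > 0:

H(U) = -[(7/16)·log₂(7/16) + (9/16)·log₂(9/16)]
  = 0.5218 + 0.4669
  = 0.9887 bits
H(V) = -[(5/8)·log₂(5/8) + (5/16)·log₂(5/16) + (1/16)·log₂(1/16)]
  = 0.4238 + 0.5244 + 0.2500
  = 1.1982 bits
H(U,V) = -[(1/8)·log₂(1/8) + (5/16)·log₂(5/16) + (1/2)·log₂(1/2) + (1/16)·log₂(1/16)]
  = 0.3750 + 0.5244 + 0.5000 + 0.2500
  = 1.6494 bits
I(U;V) = H(U) + H(V) - H(U,V) = 0.9887 + 1.1982 - 1.6494 = 0.5375 bits > 0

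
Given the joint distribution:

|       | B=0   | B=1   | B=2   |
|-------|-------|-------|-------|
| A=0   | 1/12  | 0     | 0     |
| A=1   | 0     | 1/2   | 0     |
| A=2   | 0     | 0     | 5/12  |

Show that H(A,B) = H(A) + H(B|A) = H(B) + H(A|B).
Marginal P(A) (row sums):
  P(A=0) = 1/12 + 0 + 0 = 1/12
  P(A=1) = 0 + 1/2 + 0 = 1/2
  P(A=2) = 0 + 0 + 5/12 = 5/12
Marginal P(B) (column sums):
  P(B=0) = 1/12 + 0 + 0 = 1/12
  P(B=1) = 0 + 1/2 + 0 = 1/2
  P(B=2) = 0 + 0 + 5/12 = 5/12

Decomposition 1: H(A) + H(B|A)
H(A) = -[(1/12)·log₂(1/12) + (1/2)·log₂(1/2) + (5/12)·log₂(5/12)]
  = 0.2987 + 0.5000 + 0.5263
  = 1.3250 bits
H(B|A) = -Σ P(A,B)·log₂ P(B|A), where P(B|A) = P(A,B) / P(A)
  (cells with P(A,B) = 0 contribute 0)
  (A=0,B=0): P(B|A) = (1/12)/(1/12) = 1;  -(1/12)·log₂(1) = 0.0000
  (A=1,B=1): P(B|A) = (1/2)/(1/2) = 1;  -(1/2)·log₂(1) = 0.0000
  (A=2,B=2): P(B|A) = (5/12)/(5/12) = 1;  -(5/12)·log₂(1) = 0.0000
H(B|A) = 0.0000 + 0.0000 + 0.0000
  = 0.0000 bits
H(A) + H(B|A) = 1.3250 + 0.0000 = 1.3250 bits

Decomposition 2: H(B) + H(A|B)
H(B) = -[(1/12)·log₂(1/12) + (1/2)·log₂(1/2) + (5/12)·log₂(5/12)]
  = 0.2987 + 0.5000 + 0.5263
  = 1.3250 bits
H(A|B) = -Σ P(A,B)·log₂ P(A|B), where P(A|B) = P(A,B) / P(B)
  (cells with P(A,B) = 0 contribute 0)
  (A=0,B=0): P(A|B) = (1/12)/(1/12) = 1;  -(1/12)·log₂(1) = 0.0000
  (A=1,B=1): P(A|B) = (1/2)/(1/2) = 1;  -(1/2)·log₂(1) = 0.0000
  (A=2,B=2): P(A|B) = (5/12)/(5/12) = 1;  -(5/12)·log₂(1) = 0.0000
H(A|B) = 0.0000 + 0.0000 + 0.0000
  = 0.0000 bits
H(B) + H(A|B) = 1.3250 + 0.0000 = 1.3250 bits

Direct computation of the joint entropy:
H(A,B) = -[(1/12)·log₂(1/12) + (1/2)·log₂(1/2) + (5/12)·log₂(5/12)]
  = 0.2987 + 0.5000 + 0.5263
  = 1.3250 bits

All three agree: H(A,B) = 1.3250 bits ✓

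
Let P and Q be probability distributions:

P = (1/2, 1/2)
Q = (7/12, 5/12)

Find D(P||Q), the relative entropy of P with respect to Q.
D(P||Q) = Σ P(i) log₂(P(i)/Q(i))
  i=0: (1/2) × log₂((1/2)/(7/12)) = (1/2) × log₂(6/7) = -0.1112
  i=1: (1/2) × log₂((1/2)/(5/12)) = (1/2) × log₂(6/5) = 0.1315
D(P||Q) = -0.1112 + 0.1315
  = 0.0203 bits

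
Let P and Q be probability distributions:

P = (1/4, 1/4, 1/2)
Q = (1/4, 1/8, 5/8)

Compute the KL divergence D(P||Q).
D(P||Q) = Σ P(i) log₂(P(i)/Q(i))
  i=0: (1/4) × log₂((1/4)/(1/4)) = (1/4) × log₂(1) = 0.0000
  i=1: (1/4) × log₂((1/4)/(1/8)) = (1/4) × log₂(2) = 0.2500
  i=2: (1/2) × log₂((1/2)/(5/8)) = (1/2) × log₂(4/5) = -0.1610
D(P||Q) = 0.0000 + 0.2500 - 0.1610
  = 0.0890 bits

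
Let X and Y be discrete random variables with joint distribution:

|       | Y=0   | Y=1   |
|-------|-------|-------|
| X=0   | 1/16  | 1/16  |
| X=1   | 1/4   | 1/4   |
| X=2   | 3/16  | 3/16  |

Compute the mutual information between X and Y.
Marginal P(X) (row sums):
  P(X=0) = 1/16 + 1/16 = 1/8
  P(X=1) = 1/4 + 1/4 = 1/2
  P(X=2) = 3/16 + 3/16 = 3/8
Marginal P(Y) (column sums):
  P(Y=0) = 1/16 + 1/4 + 3/16 = 1/2
  P(Y=1) = 1/16 + 1/4 + 3/16 = 1/2

H(X) = -[(1/8)·log₂(1/8) + (1/2)·log₂(1/2) + (3/8)·log₂(3/8)]
  = 0.3750 + 0.5000 + 0.5306
  = 1.4056 bits
H(Y) = -[(1/2)·log₂(1/2) + (1/2)·log₂(1/2)]
  = 0.5000 + 0.5000
  = 1.0000 bits
H(X,Y) = -[(1/16)·log₂(1/16) + (1/16)·log₂(1/16) + (1/4)·log₂(1/4) + (1/4)·log₂(1/4) + (3/16)·log₂(3/16) + (3/16)·log₂(3/16)]
  = 0.2500 + 0.2500 + 0.5000 + 0.5000 + 0.4528 + 0.4528
  = 2.4056 bits

I(X;Y) = H(X) + H(Y) - H(X,Y)
  = 1.4056 + 1.0000 - 2.4056
  = 0.0000 bits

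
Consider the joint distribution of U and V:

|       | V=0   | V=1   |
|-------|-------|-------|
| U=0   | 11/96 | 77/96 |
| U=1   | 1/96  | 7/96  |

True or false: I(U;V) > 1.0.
Marginal P(U) (row sums):
  P(U=0) = 11/96 + 77/96 = 11/12
  P(U=1) = 1/96 + 7/96 = 1/12
Marginal P(V) (column sums):
  P(V=0) = 11/96 + 1/96 = 1/8
  P(V=1) = 77/96 + 7/96 = 7/8

H(U) = -[(11/12)·log₂(11/12) + (1/12)·log₂(1/12)]
  = 0.1151 + 0.2987
  = 0.4138 bits
H(V) = -[(1/8)·log₂(1/8) + (7/8)·log₂(7/8)]
  = 0.3750 + 0.1686
  = 0.5436 bits
H(U,V) = -[(11/96)·log₂(11/96) + (77/96)·log₂(77/96) + (1/96)·log₂(1/96) + (7/96)·log₂(7/96)]
  = 0.3581 + 0.2552 + 0.0686 + 0.2755
  = 0.9574 bits

I(U;V) = H(U) + H(V) - H(U,V)
  = 0.4138 + 0.5436 - 0.9574
  = 0.0000 bits

False. I(U;V) = 0.0000 bits, which is ≤ 1.0 bits.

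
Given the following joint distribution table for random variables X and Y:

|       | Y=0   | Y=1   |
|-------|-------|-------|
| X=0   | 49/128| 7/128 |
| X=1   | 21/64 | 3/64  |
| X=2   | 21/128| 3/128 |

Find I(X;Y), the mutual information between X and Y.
Marginal P(X) (row sums):
  P(X=0) = 49/128 + 7/128 = 7/16
  P(X=1) = 21/64 + 3/64 = 3/8
  P(X=2) = 21/128 + 3/128 = 3/16
Marginal P(Y) (column sums):
  P(Y=0) = 49/128 + 21/64 + 21/128 = 7/8
  P(Y=1) = 7/128 + 3/64 + 3/128 = 1/8

H(X) = -[(7/16)·log₂(7/16) + (3/8)·log₂(3/8) + (3/16)·log₂(3/16)]
  = 0.5218 + 0.5306 + 0.4528
  = 1.5052 bits
H(Y) = -[(7/8)·log₂(7/8) + (1/8)·log₂(1/8)]
  = 0.1686 + 0.3750
  = 0.5436 bits
H(X,Y) = -[(49/128)·log₂(49/128) + (7/128)·log₂(7/128) + (21/64)·log₂(21/64) + (3/64)·log₂(3/64) + (21/128)·log₂(21/128) + (3/128)·log₂(3/128)]
  = 0.5303 + 0.2293 + 0.5275 + 0.2070 + 0.4278 + 0.1269
  = 2.0488 bits

I(X;Y) = H(X) + H(Y) - H(X,Y)
  = 1.5052 + 0.5436 - 2.0488
  = 0.0000 bits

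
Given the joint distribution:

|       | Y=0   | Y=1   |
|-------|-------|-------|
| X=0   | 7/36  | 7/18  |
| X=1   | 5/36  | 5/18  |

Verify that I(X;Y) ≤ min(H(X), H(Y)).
Marginal P(X) (row sums):
  P(X=0) = 7/36 + 7/18 = 7/12
  P(X=1) = 5/36 + 5/18 = 5/12
Marginal P(Y) (column sums):
  P(Y=0) = 7/36 + 5/36 = 1/3
  P(Y=1) = 7/18 + 5/18 = 2/3

H(X) = -[(7/12)·log₂(7/12) + (5/12)·log₂(5/12)]
  = 0.4536 + 0.5263
  = 0.9799 bits
H(Y) = -[(1/3)·log₂(1/3) + (2/3)·log₂(2/3)]
  = 0.5283 + 0.3900
  = 0.9183 bits
H(X,Y) = -[(7/36)·log₂(7/36) + (7/18)·log₂(7/18) + (5/36)·log₂(5/36) + (5/18)·log₂(5/18)]
  = 0.4594 + 0.5299 + 0.3956 + 0.5133
  = 1.8982 bits

I(X;Y) = H(X) + H(Y) - H(X,Y)
  = 0.9799 + 0.9183 - 1.8982
  = 0.0000 bits

min(H(X), H(Y)) = min(0.9799, 0.9183) = 0.9183 bits
Since 0.0000 ≤ 0.9183, the bound is satisfied ✓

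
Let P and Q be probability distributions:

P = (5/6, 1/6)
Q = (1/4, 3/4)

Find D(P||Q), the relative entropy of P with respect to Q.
D(P||Q) = Σ P(i) log₂(P(i)/Q(i))
  i=0: (5/6) × log₂((5/6)/(1/4)) = (5/6) × log₂(10/3) = 1.4475
  i=1: (1/6) × log₂((1/6)/(3/4)) = (1/6) × log₂(2/9) = -0.3617
D(P||Q) = 1.4475 - 0.3617
  = 1.0858 bits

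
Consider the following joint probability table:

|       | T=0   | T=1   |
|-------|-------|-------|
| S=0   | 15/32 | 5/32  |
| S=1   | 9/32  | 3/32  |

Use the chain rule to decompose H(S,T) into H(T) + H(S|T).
By the chain rule: H(S,T) = H(T) + H(S|T)

Marginal P(T) (column sums):
  P(T=0) = 15/32 + 9/32 = 3/4
  P(T=1) = 5/32 + 3/32 = 1/4
H(T) = -[(3/4)·log₂(3/4) + (1/4)·log₂(1/4)]
  = 0.3113 + 0.5000
  = 0.8113 bits
H(S|T) = -Σ P(S,T)·log₂ P(S|T), where P(S|T) = P(S,T) / P(T)
  (S=0,T=0): P(S|T) = (15/32)/(3/4) = 5/8;  -(15/32)·log₂(5/8) = 0.3178
  (S=0,T=1): P(S|T) = (5/32)/(1/4) = 5/8;  -(5/32)·log₂(5/8) = 0.1059
  (S=1,T=0): P(S|T) = (9/32)/(3/4) = 3/8;  -(9/32)·log₂(3/8) = 0.3980
  (S=1,T=1): P(S|T) = (3/32)/(1/4) = 3/8;  -(3/32)·log₂(3/8) = 0.1327
H(S|T) = 0.3178 + 0.1059 + 0.3980 + 0.1327
  = 0.9544 bits

H(S,T) = H(T) + H(S|T) = 0.8113 + 0.9544 = 1.7657 bits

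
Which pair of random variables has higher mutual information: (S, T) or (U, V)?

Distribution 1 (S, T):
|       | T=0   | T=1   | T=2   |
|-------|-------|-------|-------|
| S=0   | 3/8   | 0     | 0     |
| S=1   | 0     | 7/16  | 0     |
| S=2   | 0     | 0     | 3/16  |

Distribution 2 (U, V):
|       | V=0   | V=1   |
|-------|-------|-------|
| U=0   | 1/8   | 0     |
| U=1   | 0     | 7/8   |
Distribution 1 (S, T):
Marginal P(S) (row sums):
  P(S=0) = 3/8 + 0 + 0 = 3/8
  P(S=1) = 0 + 7/16 + 0 = 7/16
  P(S=2) = 0 + 0 + 3/16 = 3/16
Marginal P(T) (column sums):
  P(T=0) = 3/8 + 0 + 0 = 3/8
  P(T=1) = 0 + 7/16 + 0 = 7/16
  P(T=2) = 0 + 0 + 3/16 = 3/16

H(S) = -[(3/8)·log₂(3/8) + (7/16)·log₂(7/16) + (3/16)·log₂(3/16)]
  = 0.5306 + 0.5218 + 0.4528
  = 1.5052 bits
H(T) = -[(3/8)·log₂(3/8) + (7/16)·log₂(7/16) + (3/16)·log₂(3/16)]
  = 0.5306 + 0.5218 + 0.4528
  = 1.5052 bits
H(S,T) = -[(3/8)·log₂(3/8) + (7/16)·log₂(7/16) + (3/16)·log₂(3/16)]
  = 0.5306 + 0.5218 + 0.4528
  = 1.5052 bits

I(S;T) = H(S) + H(T) - H(S,T)
  = 1.5052 + 1.5052 - 1.5052
  = 1.5052 bits

Distribution 2 (U, V):
Marginal P(U) (row sums):
  P(U=0) = 1/8 + 0 = 1/8
  P(U=1) = 0 + 7/8 = 7/8
Marginal P(V) (column sums):
  P(V=0) = 1/8 + 0 = 1/8
  P(V=1) = 0 + 7/8 = 7/8

H(U) = -[(1/8)·log₂(1/8) + (7/8)·log₂(7/8)]
  = 0.3750 + 0.1686
  = 0.5436 bits
H(V) = -[(1/8)·log₂(1/8) + (7/8)·log₂(7/8)]
  = 0.3750 + 0.1686
  = 0.5436 bits
H(U,V) = -[(1/8)·log₂(1/8) + (7/8)·log₂(7/8)]
  = 0.3750 + 0.1686
  = 0.5436 bits

I(U;V) = H(U) + H(V) - H(U,V)
  = 0.5436 + 0.5436 - 0.5436
  = 0.5436 bits

I(S;T) = 1.5052 bits > I(U;V) = 0.5436 bits, so (S, T) has the higher mutual information (stronger dependence).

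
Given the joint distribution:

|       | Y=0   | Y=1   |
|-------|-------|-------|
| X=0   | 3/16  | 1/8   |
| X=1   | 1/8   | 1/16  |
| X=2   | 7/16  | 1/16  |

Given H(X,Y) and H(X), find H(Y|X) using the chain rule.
From the chain rule: H(X,Y) = H(X) + H(Y|X)
Therefore: H(Y|X) = H(X,Y) - H(X)

H(X,Y) = -[(3/16)·log₂(3/16) + (1/8)·log₂(1/8) + (1/8)·log₂(1/8) + (1/16)·log₂(1/16) + (7/16)·log₂(7/16) + (1/16)·log₂(1/16)]
  = 0.4528 + 0.3750 + 0.3750 + 0.2500 + 0.5218 + 0.2500
  = 2.2246 bits
Marginal P(X) (row sums):
  P(X=0) = 3/16 + 1/8 = 5/16
  P(X=1) = 1/8 + 1/16 = 3/16
  P(X=2) = 7/16 + 1/16 = 1/2
H(X) = -[(5/16)·log₂(5/16) + (3/16)·log₂(3/16) + (1/2)·log₂(1/2)]
  = 0.5244 + 0.4528 + 0.5000
  = 1.4772 bits

H(Y|X) = 2.2246 - 1.4772 = 0.7474 bits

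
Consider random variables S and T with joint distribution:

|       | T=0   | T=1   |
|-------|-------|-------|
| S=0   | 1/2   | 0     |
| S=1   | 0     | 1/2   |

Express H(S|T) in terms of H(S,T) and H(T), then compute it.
H(S|T) = H(S,T) - H(T)

Marginal P(T) (column sums):
  P(T=0) = 1/2 + 0 = 1/2
  P(T=1) = 0 + 1/2 = 1/2

H(S,T) = -[(1/2)·log₂(1/2) + (1/2)·log₂(1/2)]
  = 0.5000 + 0.5000
  = 1.0000 bits
H(T) = -[(1/2)·log₂(1/2) + (1/2)·log₂(1/2)]
  = 0.5000 + 0.5000
  = 1.0000 bits

H(S|T) = 1.0000 - 1.0000 = 0.0000 bits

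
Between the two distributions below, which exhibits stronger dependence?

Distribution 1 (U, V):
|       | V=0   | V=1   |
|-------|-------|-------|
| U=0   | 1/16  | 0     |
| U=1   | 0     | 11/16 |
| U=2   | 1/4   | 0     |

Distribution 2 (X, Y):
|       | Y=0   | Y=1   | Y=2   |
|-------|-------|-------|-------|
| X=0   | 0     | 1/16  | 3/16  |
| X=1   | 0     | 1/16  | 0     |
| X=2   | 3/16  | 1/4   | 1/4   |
Distribution 1 (U, V):
Marginal P(U) (row sums):
  P(U=0) = 1/16 + 0 = 1/16
  P(U=1) = 0 + 11/16 = 11/16
  P(U=2) = 1/4 + 0 = 1/4
Marginal P(V) (column sums):
  P(V=0) = 1/16 + 0 + 1/4 = 5/16
  P(V=1) = 0 + 11/16 + 0 = 11/16

H(U) = -[(1/16)·log₂(1/16) + (11/16)·log₂(11/16) + (1/4)·log₂(1/4)]
  = 0.2500 + 0.3716 + 0.5000
  = 1.1216 bits
H(V) = -[(5/16)·log₂(5/16) + (11/16)·log₂(11/16)]
  = 0.5244 + 0.3716
  = 0.8960 bits
H(U,V) = -[(1/16)·log₂(1/16) + (11/16)·log₂(11/16) + (1/4)·log₂(1/4)]
  = 0.2500 + 0.3716 + 0.5000
  = 1.1216 bits

I(U;V) = H(U) + H(V) - H(U,V)
  = 1.1216 + 0.8960 - 1.1216
  = 0.8960 bits

Distribution 2 (X, Y):
Marginal P(X) (row sums):
  P(X=0) = 0 + 1/16 + 3/16 = 1/4
  P(X=1) = 0 + 1/16 + 0 = 1/16
  P(X=2) = 3/16 + 1/4 + 1/4 = 11/16
Marginal P(Y) (column sums):
  P(Y=0) = 0 + 0 + 3/16 = 3/16
  P(Y=1) = 1/16 + 1/16 + 1/4 = 3/8
  P(Y=2) = 3/16 + 0 + 1/4 = 7/16

H(X) = -[(1/4)·log₂(1/4) + (1/16)·log₂(1/16) + (11/16)·log₂(11/16)]
  = 0.5000 + 0.2500 + 0.3716
  = 1.1216 bits
H(Y) = -[(3/16)·log₂(3/16) + (3/8)·log₂(3/8) + (7/16)·log₂(7/16)]
  = 0.4528 + 0.5306 + 0.5218
  = 1.5052 bits
H(X,Y) = -[(1/16)·log₂(1/16) + (3/16)·log₂(3/16) + (1/16)·log₂(1/16) + (3/16)·log₂(3/16) + (1/4)·log₂(1/4) + (1/4)·log₂(1/4)]
  = 0.2500 + 0.4528 + 0.2500 + 0.4528 + 0.5000 + 0.5000
  = 2.4056 bits

I(X;Y) = H(X) + H(Y) - H(X,Y)
  = 1.1216 + 1.5052 - 2.4056
  = 0.2212 bits

I(U;V) = 0.8960 bits > I(X;Y) = 0.2212 bits, so (U, V) has the higher mutual information (stronger dependence).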